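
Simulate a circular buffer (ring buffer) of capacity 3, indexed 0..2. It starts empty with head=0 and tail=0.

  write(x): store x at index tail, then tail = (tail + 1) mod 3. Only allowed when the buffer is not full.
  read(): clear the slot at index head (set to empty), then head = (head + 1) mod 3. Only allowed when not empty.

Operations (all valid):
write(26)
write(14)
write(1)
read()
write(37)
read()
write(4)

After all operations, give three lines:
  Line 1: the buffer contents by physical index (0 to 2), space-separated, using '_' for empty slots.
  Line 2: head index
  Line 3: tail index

write(26): buf=[26 _ _], head=0, tail=1, size=1
write(14): buf=[26 14 _], head=0, tail=2, size=2
write(1): buf=[26 14 1], head=0, tail=0, size=3
read(): buf=[_ 14 1], head=1, tail=0, size=2
write(37): buf=[37 14 1], head=1, tail=1, size=3
read(): buf=[37 _ 1], head=2, tail=1, size=2
write(4): buf=[37 4 1], head=2, tail=2, size=3

Answer: 37 4 1
2
2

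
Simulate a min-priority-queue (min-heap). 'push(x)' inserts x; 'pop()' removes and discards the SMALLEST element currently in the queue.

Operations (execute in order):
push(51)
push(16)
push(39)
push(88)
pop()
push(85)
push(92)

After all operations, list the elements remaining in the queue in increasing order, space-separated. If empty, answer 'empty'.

Answer: 39 51 85 88 92

Derivation:
push(51): heap contents = [51]
push(16): heap contents = [16, 51]
push(39): heap contents = [16, 39, 51]
push(88): heap contents = [16, 39, 51, 88]
pop() → 16: heap contents = [39, 51, 88]
push(85): heap contents = [39, 51, 85, 88]
push(92): heap contents = [39, 51, 85, 88, 92]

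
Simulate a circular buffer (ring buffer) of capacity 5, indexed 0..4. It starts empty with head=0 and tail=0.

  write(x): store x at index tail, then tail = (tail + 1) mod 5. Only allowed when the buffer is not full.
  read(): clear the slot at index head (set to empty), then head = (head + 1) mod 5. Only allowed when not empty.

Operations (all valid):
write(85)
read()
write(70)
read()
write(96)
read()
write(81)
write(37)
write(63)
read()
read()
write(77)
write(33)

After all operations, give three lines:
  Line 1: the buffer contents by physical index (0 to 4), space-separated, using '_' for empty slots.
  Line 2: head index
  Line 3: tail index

write(85): buf=[85 _ _ _ _], head=0, tail=1, size=1
read(): buf=[_ _ _ _ _], head=1, tail=1, size=0
write(70): buf=[_ 70 _ _ _], head=1, tail=2, size=1
read(): buf=[_ _ _ _ _], head=2, tail=2, size=0
write(96): buf=[_ _ 96 _ _], head=2, tail=3, size=1
read(): buf=[_ _ _ _ _], head=3, tail=3, size=0
write(81): buf=[_ _ _ 81 _], head=3, tail=4, size=1
write(37): buf=[_ _ _ 81 37], head=3, tail=0, size=2
write(63): buf=[63 _ _ 81 37], head=3, tail=1, size=3
read(): buf=[63 _ _ _ 37], head=4, tail=1, size=2
read(): buf=[63 _ _ _ _], head=0, tail=1, size=1
write(77): buf=[63 77 _ _ _], head=0, tail=2, size=2
write(33): buf=[63 77 33 _ _], head=0, tail=3, size=3

Answer: 63 77 33 _ _
0
3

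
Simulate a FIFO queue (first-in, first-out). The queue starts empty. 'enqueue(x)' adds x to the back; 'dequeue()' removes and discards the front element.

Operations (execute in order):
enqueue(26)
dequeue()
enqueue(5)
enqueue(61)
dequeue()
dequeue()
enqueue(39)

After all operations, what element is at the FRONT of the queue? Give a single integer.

enqueue(26): queue = [26]
dequeue(): queue = []
enqueue(5): queue = [5]
enqueue(61): queue = [5, 61]
dequeue(): queue = [61]
dequeue(): queue = []
enqueue(39): queue = [39]

Answer: 39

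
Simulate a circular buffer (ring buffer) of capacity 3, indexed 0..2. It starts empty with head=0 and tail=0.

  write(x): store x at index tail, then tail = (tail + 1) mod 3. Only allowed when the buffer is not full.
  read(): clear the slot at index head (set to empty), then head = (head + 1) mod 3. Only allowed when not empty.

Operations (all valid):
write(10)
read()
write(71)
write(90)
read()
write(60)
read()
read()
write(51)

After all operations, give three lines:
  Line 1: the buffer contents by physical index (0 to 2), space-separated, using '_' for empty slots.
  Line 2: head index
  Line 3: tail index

write(10): buf=[10 _ _], head=0, tail=1, size=1
read(): buf=[_ _ _], head=1, tail=1, size=0
write(71): buf=[_ 71 _], head=1, tail=2, size=1
write(90): buf=[_ 71 90], head=1, tail=0, size=2
read(): buf=[_ _ 90], head=2, tail=0, size=1
write(60): buf=[60 _ 90], head=2, tail=1, size=2
read(): buf=[60 _ _], head=0, tail=1, size=1
read(): buf=[_ _ _], head=1, tail=1, size=0
write(51): buf=[_ 51 _], head=1, tail=2, size=1

Answer: _ 51 _
1
2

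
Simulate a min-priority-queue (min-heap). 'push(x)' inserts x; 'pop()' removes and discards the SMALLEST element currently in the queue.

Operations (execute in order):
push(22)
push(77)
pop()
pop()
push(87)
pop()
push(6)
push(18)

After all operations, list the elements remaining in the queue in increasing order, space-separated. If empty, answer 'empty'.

Answer: 6 18

Derivation:
push(22): heap contents = [22]
push(77): heap contents = [22, 77]
pop() → 22: heap contents = [77]
pop() → 77: heap contents = []
push(87): heap contents = [87]
pop() → 87: heap contents = []
push(6): heap contents = [6]
push(18): heap contents = [6, 18]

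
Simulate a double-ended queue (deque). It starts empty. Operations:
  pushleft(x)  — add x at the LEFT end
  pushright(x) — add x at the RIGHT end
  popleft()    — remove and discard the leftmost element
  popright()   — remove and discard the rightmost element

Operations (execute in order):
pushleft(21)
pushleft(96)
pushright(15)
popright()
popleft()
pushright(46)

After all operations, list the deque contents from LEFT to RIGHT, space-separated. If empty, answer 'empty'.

pushleft(21): [21]
pushleft(96): [96, 21]
pushright(15): [96, 21, 15]
popright(): [96, 21]
popleft(): [21]
pushright(46): [21, 46]

Answer: 21 46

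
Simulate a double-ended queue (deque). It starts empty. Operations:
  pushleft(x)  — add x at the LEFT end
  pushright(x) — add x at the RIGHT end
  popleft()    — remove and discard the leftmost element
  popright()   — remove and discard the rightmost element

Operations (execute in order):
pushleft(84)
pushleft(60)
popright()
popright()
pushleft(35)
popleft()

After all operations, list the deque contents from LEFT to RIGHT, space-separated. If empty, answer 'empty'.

pushleft(84): [84]
pushleft(60): [60, 84]
popright(): [60]
popright(): []
pushleft(35): [35]
popleft(): []

Answer: empty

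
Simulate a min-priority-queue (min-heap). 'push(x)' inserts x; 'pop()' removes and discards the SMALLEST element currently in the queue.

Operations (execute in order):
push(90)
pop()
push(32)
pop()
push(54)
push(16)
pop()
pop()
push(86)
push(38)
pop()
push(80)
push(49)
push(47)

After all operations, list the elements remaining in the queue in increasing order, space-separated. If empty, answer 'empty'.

Answer: 47 49 80 86

Derivation:
push(90): heap contents = [90]
pop() → 90: heap contents = []
push(32): heap contents = [32]
pop() → 32: heap contents = []
push(54): heap contents = [54]
push(16): heap contents = [16, 54]
pop() → 16: heap contents = [54]
pop() → 54: heap contents = []
push(86): heap contents = [86]
push(38): heap contents = [38, 86]
pop() → 38: heap contents = [86]
push(80): heap contents = [80, 86]
push(49): heap contents = [49, 80, 86]
push(47): heap contents = [47, 49, 80, 86]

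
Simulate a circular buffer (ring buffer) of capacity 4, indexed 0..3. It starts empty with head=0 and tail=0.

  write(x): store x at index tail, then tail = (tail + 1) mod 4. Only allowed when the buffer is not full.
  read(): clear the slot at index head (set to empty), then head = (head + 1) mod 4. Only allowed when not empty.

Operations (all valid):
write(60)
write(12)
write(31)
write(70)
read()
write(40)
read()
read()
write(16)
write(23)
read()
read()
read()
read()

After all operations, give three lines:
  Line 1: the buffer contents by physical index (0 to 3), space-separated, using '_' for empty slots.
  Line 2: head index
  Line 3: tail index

Answer: _ _ _ _
3
3

Derivation:
write(60): buf=[60 _ _ _], head=0, tail=1, size=1
write(12): buf=[60 12 _ _], head=0, tail=2, size=2
write(31): buf=[60 12 31 _], head=0, tail=3, size=3
write(70): buf=[60 12 31 70], head=0, tail=0, size=4
read(): buf=[_ 12 31 70], head=1, tail=0, size=3
write(40): buf=[40 12 31 70], head=1, tail=1, size=4
read(): buf=[40 _ 31 70], head=2, tail=1, size=3
read(): buf=[40 _ _ 70], head=3, tail=1, size=2
write(16): buf=[40 16 _ 70], head=3, tail=2, size=3
write(23): buf=[40 16 23 70], head=3, tail=3, size=4
read(): buf=[40 16 23 _], head=0, tail=3, size=3
read(): buf=[_ 16 23 _], head=1, tail=3, size=2
read(): buf=[_ _ 23 _], head=2, tail=3, size=1
read(): buf=[_ _ _ _], head=3, tail=3, size=0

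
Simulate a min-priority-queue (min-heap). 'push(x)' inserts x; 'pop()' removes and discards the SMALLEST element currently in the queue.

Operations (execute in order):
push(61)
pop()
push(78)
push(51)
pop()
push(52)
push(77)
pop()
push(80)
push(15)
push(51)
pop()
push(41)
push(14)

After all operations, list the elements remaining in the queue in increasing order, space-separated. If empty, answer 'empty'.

Answer: 14 41 51 77 78 80

Derivation:
push(61): heap contents = [61]
pop() → 61: heap contents = []
push(78): heap contents = [78]
push(51): heap contents = [51, 78]
pop() → 51: heap contents = [78]
push(52): heap contents = [52, 78]
push(77): heap contents = [52, 77, 78]
pop() → 52: heap contents = [77, 78]
push(80): heap contents = [77, 78, 80]
push(15): heap contents = [15, 77, 78, 80]
push(51): heap contents = [15, 51, 77, 78, 80]
pop() → 15: heap contents = [51, 77, 78, 80]
push(41): heap contents = [41, 51, 77, 78, 80]
push(14): heap contents = [14, 41, 51, 77, 78, 80]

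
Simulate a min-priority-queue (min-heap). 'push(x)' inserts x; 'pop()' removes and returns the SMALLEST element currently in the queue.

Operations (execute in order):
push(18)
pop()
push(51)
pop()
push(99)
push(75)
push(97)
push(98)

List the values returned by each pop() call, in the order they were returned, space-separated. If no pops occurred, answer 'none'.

Answer: 18 51

Derivation:
push(18): heap contents = [18]
pop() → 18: heap contents = []
push(51): heap contents = [51]
pop() → 51: heap contents = []
push(99): heap contents = [99]
push(75): heap contents = [75, 99]
push(97): heap contents = [75, 97, 99]
push(98): heap contents = [75, 97, 98, 99]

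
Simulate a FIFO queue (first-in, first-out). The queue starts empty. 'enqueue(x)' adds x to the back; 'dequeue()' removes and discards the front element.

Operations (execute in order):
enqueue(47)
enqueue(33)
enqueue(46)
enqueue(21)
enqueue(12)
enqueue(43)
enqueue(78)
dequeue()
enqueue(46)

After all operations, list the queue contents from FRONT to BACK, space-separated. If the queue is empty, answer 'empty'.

Answer: 33 46 21 12 43 78 46

Derivation:
enqueue(47): [47]
enqueue(33): [47, 33]
enqueue(46): [47, 33, 46]
enqueue(21): [47, 33, 46, 21]
enqueue(12): [47, 33, 46, 21, 12]
enqueue(43): [47, 33, 46, 21, 12, 43]
enqueue(78): [47, 33, 46, 21, 12, 43, 78]
dequeue(): [33, 46, 21, 12, 43, 78]
enqueue(46): [33, 46, 21, 12, 43, 78, 46]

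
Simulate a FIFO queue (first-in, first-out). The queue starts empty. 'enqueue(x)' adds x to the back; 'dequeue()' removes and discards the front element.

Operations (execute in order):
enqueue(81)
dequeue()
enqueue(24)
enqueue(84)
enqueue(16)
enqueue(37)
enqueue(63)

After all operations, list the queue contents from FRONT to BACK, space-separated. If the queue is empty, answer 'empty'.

Answer: 24 84 16 37 63

Derivation:
enqueue(81): [81]
dequeue(): []
enqueue(24): [24]
enqueue(84): [24, 84]
enqueue(16): [24, 84, 16]
enqueue(37): [24, 84, 16, 37]
enqueue(63): [24, 84, 16, 37, 63]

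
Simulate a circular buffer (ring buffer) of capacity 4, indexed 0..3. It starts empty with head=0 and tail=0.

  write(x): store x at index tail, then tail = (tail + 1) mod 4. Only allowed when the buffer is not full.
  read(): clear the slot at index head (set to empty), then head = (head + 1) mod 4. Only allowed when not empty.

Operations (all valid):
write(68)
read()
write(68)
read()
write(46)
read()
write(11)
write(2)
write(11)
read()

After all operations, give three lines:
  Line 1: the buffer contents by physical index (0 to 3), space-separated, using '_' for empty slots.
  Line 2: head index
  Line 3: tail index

Answer: 2 11 _ _
0
2

Derivation:
write(68): buf=[68 _ _ _], head=0, tail=1, size=1
read(): buf=[_ _ _ _], head=1, tail=1, size=0
write(68): buf=[_ 68 _ _], head=1, tail=2, size=1
read(): buf=[_ _ _ _], head=2, tail=2, size=0
write(46): buf=[_ _ 46 _], head=2, tail=3, size=1
read(): buf=[_ _ _ _], head=3, tail=3, size=0
write(11): buf=[_ _ _ 11], head=3, tail=0, size=1
write(2): buf=[2 _ _ 11], head=3, tail=1, size=2
write(11): buf=[2 11 _ 11], head=3, tail=2, size=3
read(): buf=[2 11 _ _], head=0, tail=2, size=2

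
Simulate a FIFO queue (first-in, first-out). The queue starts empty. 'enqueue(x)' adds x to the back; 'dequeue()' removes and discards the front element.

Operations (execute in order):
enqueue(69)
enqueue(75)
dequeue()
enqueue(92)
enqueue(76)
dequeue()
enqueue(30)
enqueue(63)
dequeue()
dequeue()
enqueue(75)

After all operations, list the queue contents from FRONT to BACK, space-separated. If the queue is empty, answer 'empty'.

enqueue(69): [69]
enqueue(75): [69, 75]
dequeue(): [75]
enqueue(92): [75, 92]
enqueue(76): [75, 92, 76]
dequeue(): [92, 76]
enqueue(30): [92, 76, 30]
enqueue(63): [92, 76, 30, 63]
dequeue(): [76, 30, 63]
dequeue(): [30, 63]
enqueue(75): [30, 63, 75]

Answer: 30 63 75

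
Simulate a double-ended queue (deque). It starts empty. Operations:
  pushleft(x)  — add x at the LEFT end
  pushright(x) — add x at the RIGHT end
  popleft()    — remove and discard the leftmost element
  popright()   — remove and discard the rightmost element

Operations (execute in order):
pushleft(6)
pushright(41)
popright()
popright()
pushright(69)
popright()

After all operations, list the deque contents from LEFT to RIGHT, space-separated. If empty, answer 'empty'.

Answer: empty

Derivation:
pushleft(6): [6]
pushright(41): [6, 41]
popright(): [6]
popright(): []
pushright(69): [69]
popright(): []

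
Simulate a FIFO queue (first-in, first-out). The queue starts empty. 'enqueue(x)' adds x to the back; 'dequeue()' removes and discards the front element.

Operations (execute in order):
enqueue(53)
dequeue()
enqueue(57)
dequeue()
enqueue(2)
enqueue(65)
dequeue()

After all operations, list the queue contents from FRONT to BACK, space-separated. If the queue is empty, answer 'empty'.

enqueue(53): [53]
dequeue(): []
enqueue(57): [57]
dequeue(): []
enqueue(2): [2]
enqueue(65): [2, 65]
dequeue(): [65]

Answer: 65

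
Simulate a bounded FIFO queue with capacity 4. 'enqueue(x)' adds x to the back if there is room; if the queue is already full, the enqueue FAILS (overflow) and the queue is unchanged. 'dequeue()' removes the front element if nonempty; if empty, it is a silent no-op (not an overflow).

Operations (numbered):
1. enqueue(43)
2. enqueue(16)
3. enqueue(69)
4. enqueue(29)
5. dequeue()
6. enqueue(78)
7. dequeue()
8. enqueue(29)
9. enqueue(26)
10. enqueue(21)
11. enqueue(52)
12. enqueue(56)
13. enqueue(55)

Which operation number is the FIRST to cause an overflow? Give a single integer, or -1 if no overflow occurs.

Answer: 9

Derivation:
1. enqueue(43): size=1
2. enqueue(16): size=2
3. enqueue(69): size=3
4. enqueue(29): size=4
5. dequeue(): size=3
6. enqueue(78): size=4
7. dequeue(): size=3
8. enqueue(29): size=4
9. enqueue(26): size=4=cap → OVERFLOW (fail)
10. enqueue(21): size=4=cap → OVERFLOW (fail)
11. enqueue(52): size=4=cap → OVERFLOW (fail)
12. enqueue(56): size=4=cap → OVERFLOW (fail)
13. enqueue(55): size=4=cap → OVERFLOW (fail)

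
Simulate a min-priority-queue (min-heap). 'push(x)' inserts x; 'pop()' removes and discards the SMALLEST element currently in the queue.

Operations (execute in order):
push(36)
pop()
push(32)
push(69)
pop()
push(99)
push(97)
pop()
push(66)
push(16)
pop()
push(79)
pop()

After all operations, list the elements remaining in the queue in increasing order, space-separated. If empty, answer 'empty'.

Answer: 79 97 99

Derivation:
push(36): heap contents = [36]
pop() → 36: heap contents = []
push(32): heap contents = [32]
push(69): heap contents = [32, 69]
pop() → 32: heap contents = [69]
push(99): heap contents = [69, 99]
push(97): heap contents = [69, 97, 99]
pop() → 69: heap contents = [97, 99]
push(66): heap contents = [66, 97, 99]
push(16): heap contents = [16, 66, 97, 99]
pop() → 16: heap contents = [66, 97, 99]
push(79): heap contents = [66, 79, 97, 99]
pop() → 66: heap contents = [79, 97, 99]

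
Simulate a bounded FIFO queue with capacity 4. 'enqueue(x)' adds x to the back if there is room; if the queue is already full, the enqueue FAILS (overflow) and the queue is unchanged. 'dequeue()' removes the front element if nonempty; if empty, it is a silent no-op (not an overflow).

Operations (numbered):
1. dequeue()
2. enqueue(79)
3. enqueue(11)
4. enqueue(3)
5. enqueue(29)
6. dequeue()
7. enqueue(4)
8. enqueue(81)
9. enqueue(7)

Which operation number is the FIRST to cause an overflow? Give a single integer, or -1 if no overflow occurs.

1. dequeue(): empty, no-op, size=0
2. enqueue(79): size=1
3. enqueue(11): size=2
4. enqueue(3): size=3
5. enqueue(29): size=4
6. dequeue(): size=3
7. enqueue(4): size=4
8. enqueue(81): size=4=cap → OVERFLOW (fail)
9. enqueue(7): size=4=cap → OVERFLOW (fail)

Answer: 8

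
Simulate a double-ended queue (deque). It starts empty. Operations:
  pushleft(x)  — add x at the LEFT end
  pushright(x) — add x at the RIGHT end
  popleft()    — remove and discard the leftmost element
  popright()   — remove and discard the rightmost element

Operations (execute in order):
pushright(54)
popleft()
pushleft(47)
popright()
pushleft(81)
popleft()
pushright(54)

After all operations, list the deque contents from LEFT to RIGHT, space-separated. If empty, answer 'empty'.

Answer: 54

Derivation:
pushright(54): [54]
popleft(): []
pushleft(47): [47]
popright(): []
pushleft(81): [81]
popleft(): []
pushright(54): [54]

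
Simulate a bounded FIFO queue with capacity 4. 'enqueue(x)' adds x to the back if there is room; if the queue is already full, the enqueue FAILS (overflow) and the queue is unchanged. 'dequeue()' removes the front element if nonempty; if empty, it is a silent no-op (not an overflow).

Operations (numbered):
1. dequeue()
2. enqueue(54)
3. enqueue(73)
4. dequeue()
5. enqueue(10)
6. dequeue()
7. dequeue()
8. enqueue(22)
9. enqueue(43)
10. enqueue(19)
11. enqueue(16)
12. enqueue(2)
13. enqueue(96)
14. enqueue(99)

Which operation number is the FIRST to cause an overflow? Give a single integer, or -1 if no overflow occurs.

Answer: 12

Derivation:
1. dequeue(): empty, no-op, size=0
2. enqueue(54): size=1
3. enqueue(73): size=2
4. dequeue(): size=1
5. enqueue(10): size=2
6. dequeue(): size=1
7. dequeue(): size=0
8. enqueue(22): size=1
9. enqueue(43): size=2
10. enqueue(19): size=3
11. enqueue(16): size=4
12. enqueue(2): size=4=cap → OVERFLOW (fail)
13. enqueue(96): size=4=cap → OVERFLOW (fail)
14. enqueue(99): size=4=cap → OVERFLOW (fail)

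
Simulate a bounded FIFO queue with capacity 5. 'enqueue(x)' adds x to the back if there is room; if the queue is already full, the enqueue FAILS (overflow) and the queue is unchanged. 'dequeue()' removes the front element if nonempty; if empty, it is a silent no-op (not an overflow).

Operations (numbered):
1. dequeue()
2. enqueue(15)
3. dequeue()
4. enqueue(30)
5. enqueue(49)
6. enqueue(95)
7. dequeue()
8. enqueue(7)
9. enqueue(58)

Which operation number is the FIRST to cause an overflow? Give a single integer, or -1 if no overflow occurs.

Answer: -1

Derivation:
1. dequeue(): empty, no-op, size=0
2. enqueue(15): size=1
3. dequeue(): size=0
4. enqueue(30): size=1
5. enqueue(49): size=2
6. enqueue(95): size=3
7. dequeue(): size=2
8. enqueue(7): size=3
9. enqueue(58): size=4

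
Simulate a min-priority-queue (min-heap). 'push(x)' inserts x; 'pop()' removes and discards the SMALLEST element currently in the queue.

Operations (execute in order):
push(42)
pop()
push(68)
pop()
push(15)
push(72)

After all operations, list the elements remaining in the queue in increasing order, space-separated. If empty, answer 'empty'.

Answer: 15 72

Derivation:
push(42): heap contents = [42]
pop() → 42: heap contents = []
push(68): heap contents = [68]
pop() → 68: heap contents = []
push(15): heap contents = [15]
push(72): heap contents = [15, 72]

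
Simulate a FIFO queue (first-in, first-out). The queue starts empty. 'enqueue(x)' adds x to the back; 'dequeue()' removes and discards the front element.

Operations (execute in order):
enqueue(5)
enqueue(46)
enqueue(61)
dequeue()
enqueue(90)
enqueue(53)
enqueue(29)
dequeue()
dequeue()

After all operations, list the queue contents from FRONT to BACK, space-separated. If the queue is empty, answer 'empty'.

Answer: 90 53 29

Derivation:
enqueue(5): [5]
enqueue(46): [5, 46]
enqueue(61): [5, 46, 61]
dequeue(): [46, 61]
enqueue(90): [46, 61, 90]
enqueue(53): [46, 61, 90, 53]
enqueue(29): [46, 61, 90, 53, 29]
dequeue(): [61, 90, 53, 29]
dequeue(): [90, 53, 29]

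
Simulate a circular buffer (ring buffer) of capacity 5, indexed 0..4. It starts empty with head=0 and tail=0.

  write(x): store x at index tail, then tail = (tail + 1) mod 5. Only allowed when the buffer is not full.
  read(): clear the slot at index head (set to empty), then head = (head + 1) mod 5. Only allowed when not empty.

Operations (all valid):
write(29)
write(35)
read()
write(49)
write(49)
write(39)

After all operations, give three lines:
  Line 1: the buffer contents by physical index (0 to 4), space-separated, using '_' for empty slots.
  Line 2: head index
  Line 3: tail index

Answer: _ 35 49 49 39
1
0

Derivation:
write(29): buf=[29 _ _ _ _], head=0, tail=1, size=1
write(35): buf=[29 35 _ _ _], head=0, tail=2, size=2
read(): buf=[_ 35 _ _ _], head=1, tail=2, size=1
write(49): buf=[_ 35 49 _ _], head=1, tail=3, size=2
write(49): buf=[_ 35 49 49 _], head=1, tail=4, size=3
write(39): buf=[_ 35 49 49 39], head=1, tail=0, size=4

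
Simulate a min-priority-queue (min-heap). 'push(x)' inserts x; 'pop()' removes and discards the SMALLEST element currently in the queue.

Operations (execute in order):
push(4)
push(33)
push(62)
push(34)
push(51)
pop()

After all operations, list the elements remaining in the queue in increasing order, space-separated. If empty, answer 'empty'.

Answer: 33 34 51 62

Derivation:
push(4): heap contents = [4]
push(33): heap contents = [4, 33]
push(62): heap contents = [4, 33, 62]
push(34): heap contents = [4, 33, 34, 62]
push(51): heap contents = [4, 33, 34, 51, 62]
pop() → 4: heap contents = [33, 34, 51, 62]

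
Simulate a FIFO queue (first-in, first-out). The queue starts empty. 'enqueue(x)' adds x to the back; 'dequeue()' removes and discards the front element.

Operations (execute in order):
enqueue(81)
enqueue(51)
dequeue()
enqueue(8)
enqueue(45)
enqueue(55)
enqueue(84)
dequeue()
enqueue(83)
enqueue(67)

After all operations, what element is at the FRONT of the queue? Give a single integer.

enqueue(81): queue = [81]
enqueue(51): queue = [81, 51]
dequeue(): queue = [51]
enqueue(8): queue = [51, 8]
enqueue(45): queue = [51, 8, 45]
enqueue(55): queue = [51, 8, 45, 55]
enqueue(84): queue = [51, 8, 45, 55, 84]
dequeue(): queue = [8, 45, 55, 84]
enqueue(83): queue = [8, 45, 55, 84, 83]
enqueue(67): queue = [8, 45, 55, 84, 83, 67]

Answer: 8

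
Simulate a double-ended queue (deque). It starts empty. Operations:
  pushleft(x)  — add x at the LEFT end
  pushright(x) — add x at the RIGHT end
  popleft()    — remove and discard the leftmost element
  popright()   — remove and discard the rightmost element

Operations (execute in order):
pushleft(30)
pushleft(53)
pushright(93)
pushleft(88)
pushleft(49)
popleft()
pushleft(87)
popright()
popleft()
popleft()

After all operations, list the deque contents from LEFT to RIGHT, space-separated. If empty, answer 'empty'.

pushleft(30): [30]
pushleft(53): [53, 30]
pushright(93): [53, 30, 93]
pushleft(88): [88, 53, 30, 93]
pushleft(49): [49, 88, 53, 30, 93]
popleft(): [88, 53, 30, 93]
pushleft(87): [87, 88, 53, 30, 93]
popright(): [87, 88, 53, 30]
popleft(): [88, 53, 30]
popleft(): [53, 30]

Answer: 53 30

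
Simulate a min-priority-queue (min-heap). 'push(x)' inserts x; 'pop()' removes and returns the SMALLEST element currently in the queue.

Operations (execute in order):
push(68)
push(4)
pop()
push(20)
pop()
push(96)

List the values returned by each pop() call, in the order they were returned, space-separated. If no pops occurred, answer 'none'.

Answer: 4 20

Derivation:
push(68): heap contents = [68]
push(4): heap contents = [4, 68]
pop() → 4: heap contents = [68]
push(20): heap contents = [20, 68]
pop() → 20: heap contents = [68]
push(96): heap contents = [68, 96]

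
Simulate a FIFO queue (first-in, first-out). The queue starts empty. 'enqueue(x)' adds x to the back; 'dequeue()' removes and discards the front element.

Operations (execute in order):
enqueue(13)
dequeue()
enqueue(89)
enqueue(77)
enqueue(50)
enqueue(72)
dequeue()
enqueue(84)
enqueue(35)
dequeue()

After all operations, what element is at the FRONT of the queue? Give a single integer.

Answer: 50

Derivation:
enqueue(13): queue = [13]
dequeue(): queue = []
enqueue(89): queue = [89]
enqueue(77): queue = [89, 77]
enqueue(50): queue = [89, 77, 50]
enqueue(72): queue = [89, 77, 50, 72]
dequeue(): queue = [77, 50, 72]
enqueue(84): queue = [77, 50, 72, 84]
enqueue(35): queue = [77, 50, 72, 84, 35]
dequeue(): queue = [50, 72, 84, 35]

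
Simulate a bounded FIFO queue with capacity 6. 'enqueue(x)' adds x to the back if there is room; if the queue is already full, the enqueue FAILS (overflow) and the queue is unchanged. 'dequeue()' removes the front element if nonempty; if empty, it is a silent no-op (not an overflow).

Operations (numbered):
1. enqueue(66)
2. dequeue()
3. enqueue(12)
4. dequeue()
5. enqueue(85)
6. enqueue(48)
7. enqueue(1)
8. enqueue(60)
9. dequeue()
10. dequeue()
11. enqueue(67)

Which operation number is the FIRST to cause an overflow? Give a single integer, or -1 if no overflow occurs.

1. enqueue(66): size=1
2. dequeue(): size=0
3. enqueue(12): size=1
4. dequeue(): size=0
5. enqueue(85): size=1
6. enqueue(48): size=2
7. enqueue(1): size=3
8. enqueue(60): size=4
9. dequeue(): size=3
10. dequeue(): size=2
11. enqueue(67): size=3

Answer: -1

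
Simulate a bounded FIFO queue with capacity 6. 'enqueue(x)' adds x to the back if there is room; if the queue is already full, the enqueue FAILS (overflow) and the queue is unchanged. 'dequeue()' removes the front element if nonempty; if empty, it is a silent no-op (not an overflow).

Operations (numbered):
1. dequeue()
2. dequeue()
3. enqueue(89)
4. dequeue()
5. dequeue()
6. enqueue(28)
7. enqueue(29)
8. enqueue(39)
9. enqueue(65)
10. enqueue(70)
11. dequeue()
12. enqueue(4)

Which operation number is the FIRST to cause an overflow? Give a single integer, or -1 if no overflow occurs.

1. dequeue(): empty, no-op, size=0
2. dequeue(): empty, no-op, size=0
3. enqueue(89): size=1
4. dequeue(): size=0
5. dequeue(): empty, no-op, size=0
6. enqueue(28): size=1
7. enqueue(29): size=2
8. enqueue(39): size=3
9. enqueue(65): size=4
10. enqueue(70): size=5
11. dequeue(): size=4
12. enqueue(4): size=5

Answer: -1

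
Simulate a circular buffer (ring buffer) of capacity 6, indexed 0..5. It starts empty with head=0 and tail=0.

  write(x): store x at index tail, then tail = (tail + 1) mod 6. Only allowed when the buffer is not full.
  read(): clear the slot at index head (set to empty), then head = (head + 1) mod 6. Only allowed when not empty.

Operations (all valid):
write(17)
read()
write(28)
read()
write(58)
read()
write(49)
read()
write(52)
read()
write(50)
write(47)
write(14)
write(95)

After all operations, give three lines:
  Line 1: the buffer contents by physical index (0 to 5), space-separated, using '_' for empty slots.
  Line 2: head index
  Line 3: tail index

Answer: 47 14 95 _ _ 50
5
3

Derivation:
write(17): buf=[17 _ _ _ _ _], head=0, tail=1, size=1
read(): buf=[_ _ _ _ _ _], head=1, tail=1, size=0
write(28): buf=[_ 28 _ _ _ _], head=1, tail=2, size=1
read(): buf=[_ _ _ _ _ _], head=2, tail=2, size=0
write(58): buf=[_ _ 58 _ _ _], head=2, tail=3, size=1
read(): buf=[_ _ _ _ _ _], head=3, tail=3, size=0
write(49): buf=[_ _ _ 49 _ _], head=3, tail=4, size=1
read(): buf=[_ _ _ _ _ _], head=4, tail=4, size=0
write(52): buf=[_ _ _ _ 52 _], head=4, tail=5, size=1
read(): buf=[_ _ _ _ _ _], head=5, tail=5, size=0
write(50): buf=[_ _ _ _ _ 50], head=5, tail=0, size=1
write(47): buf=[47 _ _ _ _ 50], head=5, tail=1, size=2
write(14): buf=[47 14 _ _ _ 50], head=5, tail=2, size=3
write(95): buf=[47 14 95 _ _ 50], head=5, tail=3, size=4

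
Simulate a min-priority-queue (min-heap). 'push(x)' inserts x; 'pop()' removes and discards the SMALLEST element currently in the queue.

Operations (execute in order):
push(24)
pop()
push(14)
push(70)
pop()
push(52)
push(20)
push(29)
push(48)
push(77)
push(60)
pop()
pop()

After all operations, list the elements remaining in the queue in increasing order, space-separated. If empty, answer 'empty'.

push(24): heap contents = [24]
pop() → 24: heap contents = []
push(14): heap contents = [14]
push(70): heap contents = [14, 70]
pop() → 14: heap contents = [70]
push(52): heap contents = [52, 70]
push(20): heap contents = [20, 52, 70]
push(29): heap contents = [20, 29, 52, 70]
push(48): heap contents = [20, 29, 48, 52, 70]
push(77): heap contents = [20, 29, 48, 52, 70, 77]
push(60): heap contents = [20, 29, 48, 52, 60, 70, 77]
pop() → 20: heap contents = [29, 48, 52, 60, 70, 77]
pop() → 29: heap contents = [48, 52, 60, 70, 77]

Answer: 48 52 60 70 77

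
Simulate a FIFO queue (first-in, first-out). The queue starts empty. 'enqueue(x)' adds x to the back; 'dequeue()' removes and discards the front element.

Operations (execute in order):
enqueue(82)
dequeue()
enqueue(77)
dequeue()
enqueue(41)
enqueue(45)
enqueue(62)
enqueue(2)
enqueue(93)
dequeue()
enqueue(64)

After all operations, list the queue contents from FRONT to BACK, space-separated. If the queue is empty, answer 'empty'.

Answer: 45 62 2 93 64

Derivation:
enqueue(82): [82]
dequeue(): []
enqueue(77): [77]
dequeue(): []
enqueue(41): [41]
enqueue(45): [41, 45]
enqueue(62): [41, 45, 62]
enqueue(2): [41, 45, 62, 2]
enqueue(93): [41, 45, 62, 2, 93]
dequeue(): [45, 62, 2, 93]
enqueue(64): [45, 62, 2, 93, 64]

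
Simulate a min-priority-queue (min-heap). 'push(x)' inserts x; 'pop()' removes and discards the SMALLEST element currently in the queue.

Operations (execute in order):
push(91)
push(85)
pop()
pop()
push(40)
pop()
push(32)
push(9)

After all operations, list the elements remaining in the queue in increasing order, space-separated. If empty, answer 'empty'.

Answer: 9 32

Derivation:
push(91): heap contents = [91]
push(85): heap contents = [85, 91]
pop() → 85: heap contents = [91]
pop() → 91: heap contents = []
push(40): heap contents = [40]
pop() → 40: heap contents = []
push(32): heap contents = [32]
push(9): heap contents = [9, 32]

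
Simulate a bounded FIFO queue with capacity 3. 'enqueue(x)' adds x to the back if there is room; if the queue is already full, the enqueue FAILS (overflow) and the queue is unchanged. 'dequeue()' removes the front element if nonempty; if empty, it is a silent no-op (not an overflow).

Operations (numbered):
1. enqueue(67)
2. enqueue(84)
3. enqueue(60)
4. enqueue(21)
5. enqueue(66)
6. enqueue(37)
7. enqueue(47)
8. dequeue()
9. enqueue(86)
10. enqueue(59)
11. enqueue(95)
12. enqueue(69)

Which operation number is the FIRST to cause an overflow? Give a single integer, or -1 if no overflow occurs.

Answer: 4

Derivation:
1. enqueue(67): size=1
2. enqueue(84): size=2
3. enqueue(60): size=3
4. enqueue(21): size=3=cap → OVERFLOW (fail)
5. enqueue(66): size=3=cap → OVERFLOW (fail)
6. enqueue(37): size=3=cap → OVERFLOW (fail)
7. enqueue(47): size=3=cap → OVERFLOW (fail)
8. dequeue(): size=2
9. enqueue(86): size=3
10. enqueue(59): size=3=cap → OVERFLOW (fail)
11. enqueue(95): size=3=cap → OVERFLOW (fail)
12. enqueue(69): size=3=cap → OVERFLOW (fail)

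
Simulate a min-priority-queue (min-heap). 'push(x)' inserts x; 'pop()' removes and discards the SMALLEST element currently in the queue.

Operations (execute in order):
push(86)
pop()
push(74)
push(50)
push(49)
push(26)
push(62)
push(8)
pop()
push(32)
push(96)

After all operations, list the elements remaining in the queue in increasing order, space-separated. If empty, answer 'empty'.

Answer: 26 32 49 50 62 74 96

Derivation:
push(86): heap contents = [86]
pop() → 86: heap contents = []
push(74): heap contents = [74]
push(50): heap contents = [50, 74]
push(49): heap contents = [49, 50, 74]
push(26): heap contents = [26, 49, 50, 74]
push(62): heap contents = [26, 49, 50, 62, 74]
push(8): heap contents = [8, 26, 49, 50, 62, 74]
pop() → 8: heap contents = [26, 49, 50, 62, 74]
push(32): heap contents = [26, 32, 49, 50, 62, 74]
push(96): heap contents = [26, 32, 49, 50, 62, 74, 96]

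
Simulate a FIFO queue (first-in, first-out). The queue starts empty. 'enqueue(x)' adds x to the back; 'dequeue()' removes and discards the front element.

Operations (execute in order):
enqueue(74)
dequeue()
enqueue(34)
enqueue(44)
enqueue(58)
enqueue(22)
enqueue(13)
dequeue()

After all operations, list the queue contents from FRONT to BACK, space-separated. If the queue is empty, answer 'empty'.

enqueue(74): [74]
dequeue(): []
enqueue(34): [34]
enqueue(44): [34, 44]
enqueue(58): [34, 44, 58]
enqueue(22): [34, 44, 58, 22]
enqueue(13): [34, 44, 58, 22, 13]
dequeue(): [44, 58, 22, 13]

Answer: 44 58 22 13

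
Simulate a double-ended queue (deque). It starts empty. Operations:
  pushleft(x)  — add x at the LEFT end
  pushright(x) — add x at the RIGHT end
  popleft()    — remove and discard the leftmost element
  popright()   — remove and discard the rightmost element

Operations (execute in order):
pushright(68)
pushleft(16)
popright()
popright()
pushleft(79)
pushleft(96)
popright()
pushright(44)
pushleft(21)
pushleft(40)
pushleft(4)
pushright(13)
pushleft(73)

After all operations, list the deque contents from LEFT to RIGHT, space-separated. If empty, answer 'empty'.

pushright(68): [68]
pushleft(16): [16, 68]
popright(): [16]
popright(): []
pushleft(79): [79]
pushleft(96): [96, 79]
popright(): [96]
pushright(44): [96, 44]
pushleft(21): [21, 96, 44]
pushleft(40): [40, 21, 96, 44]
pushleft(4): [4, 40, 21, 96, 44]
pushright(13): [4, 40, 21, 96, 44, 13]
pushleft(73): [73, 4, 40, 21, 96, 44, 13]

Answer: 73 4 40 21 96 44 13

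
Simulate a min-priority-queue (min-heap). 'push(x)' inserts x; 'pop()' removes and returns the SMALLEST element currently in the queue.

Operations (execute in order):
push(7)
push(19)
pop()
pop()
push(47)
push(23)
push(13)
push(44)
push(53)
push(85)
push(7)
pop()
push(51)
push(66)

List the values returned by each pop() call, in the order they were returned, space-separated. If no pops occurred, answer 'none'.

Answer: 7 19 7

Derivation:
push(7): heap contents = [7]
push(19): heap contents = [7, 19]
pop() → 7: heap contents = [19]
pop() → 19: heap contents = []
push(47): heap contents = [47]
push(23): heap contents = [23, 47]
push(13): heap contents = [13, 23, 47]
push(44): heap contents = [13, 23, 44, 47]
push(53): heap contents = [13, 23, 44, 47, 53]
push(85): heap contents = [13, 23, 44, 47, 53, 85]
push(7): heap contents = [7, 13, 23, 44, 47, 53, 85]
pop() → 7: heap contents = [13, 23, 44, 47, 53, 85]
push(51): heap contents = [13, 23, 44, 47, 51, 53, 85]
push(66): heap contents = [13, 23, 44, 47, 51, 53, 66, 85]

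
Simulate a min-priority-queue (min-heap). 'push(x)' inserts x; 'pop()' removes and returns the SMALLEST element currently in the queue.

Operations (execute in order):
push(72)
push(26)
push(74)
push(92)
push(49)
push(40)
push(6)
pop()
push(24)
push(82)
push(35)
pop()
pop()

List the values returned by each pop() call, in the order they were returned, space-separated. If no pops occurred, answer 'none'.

push(72): heap contents = [72]
push(26): heap contents = [26, 72]
push(74): heap contents = [26, 72, 74]
push(92): heap contents = [26, 72, 74, 92]
push(49): heap contents = [26, 49, 72, 74, 92]
push(40): heap contents = [26, 40, 49, 72, 74, 92]
push(6): heap contents = [6, 26, 40, 49, 72, 74, 92]
pop() → 6: heap contents = [26, 40, 49, 72, 74, 92]
push(24): heap contents = [24, 26, 40, 49, 72, 74, 92]
push(82): heap contents = [24, 26, 40, 49, 72, 74, 82, 92]
push(35): heap contents = [24, 26, 35, 40, 49, 72, 74, 82, 92]
pop() → 24: heap contents = [26, 35, 40, 49, 72, 74, 82, 92]
pop() → 26: heap contents = [35, 40, 49, 72, 74, 82, 92]

Answer: 6 24 26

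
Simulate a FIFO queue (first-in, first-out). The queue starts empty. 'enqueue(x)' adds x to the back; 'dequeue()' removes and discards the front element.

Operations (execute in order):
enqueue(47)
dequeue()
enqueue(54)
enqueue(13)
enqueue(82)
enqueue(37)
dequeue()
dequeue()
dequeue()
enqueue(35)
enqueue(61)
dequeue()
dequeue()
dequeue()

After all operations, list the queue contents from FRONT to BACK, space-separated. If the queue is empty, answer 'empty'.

enqueue(47): [47]
dequeue(): []
enqueue(54): [54]
enqueue(13): [54, 13]
enqueue(82): [54, 13, 82]
enqueue(37): [54, 13, 82, 37]
dequeue(): [13, 82, 37]
dequeue(): [82, 37]
dequeue(): [37]
enqueue(35): [37, 35]
enqueue(61): [37, 35, 61]
dequeue(): [35, 61]
dequeue(): [61]
dequeue(): []

Answer: empty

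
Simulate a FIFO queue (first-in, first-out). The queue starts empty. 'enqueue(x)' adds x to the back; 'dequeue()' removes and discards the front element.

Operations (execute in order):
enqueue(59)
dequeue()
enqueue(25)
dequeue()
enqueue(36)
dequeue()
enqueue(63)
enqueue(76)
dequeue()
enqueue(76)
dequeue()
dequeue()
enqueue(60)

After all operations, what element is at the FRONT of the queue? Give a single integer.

enqueue(59): queue = [59]
dequeue(): queue = []
enqueue(25): queue = [25]
dequeue(): queue = []
enqueue(36): queue = [36]
dequeue(): queue = []
enqueue(63): queue = [63]
enqueue(76): queue = [63, 76]
dequeue(): queue = [76]
enqueue(76): queue = [76, 76]
dequeue(): queue = [76]
dequeue(): queue = []
enqueue(60): queue = [60]

Answer: 60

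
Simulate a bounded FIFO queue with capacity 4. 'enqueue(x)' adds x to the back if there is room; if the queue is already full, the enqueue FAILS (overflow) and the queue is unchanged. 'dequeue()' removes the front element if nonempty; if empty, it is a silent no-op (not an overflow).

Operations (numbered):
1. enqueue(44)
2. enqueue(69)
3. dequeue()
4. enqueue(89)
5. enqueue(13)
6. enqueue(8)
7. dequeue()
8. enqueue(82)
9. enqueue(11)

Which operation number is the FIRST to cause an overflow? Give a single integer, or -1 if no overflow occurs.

1. enqueue(44): size=1
2. enqueue(69): size=2
3. dequeue(): size=1
4. enqueue(89): size=2
5. enqueue(13): size=3
6. enqueue(8): size=4
7. dequeue(): size=3
8. enqueue(82): size=4
9. enqueue(11): size=4=cap → OVERFLOW (fail)

Answer: 9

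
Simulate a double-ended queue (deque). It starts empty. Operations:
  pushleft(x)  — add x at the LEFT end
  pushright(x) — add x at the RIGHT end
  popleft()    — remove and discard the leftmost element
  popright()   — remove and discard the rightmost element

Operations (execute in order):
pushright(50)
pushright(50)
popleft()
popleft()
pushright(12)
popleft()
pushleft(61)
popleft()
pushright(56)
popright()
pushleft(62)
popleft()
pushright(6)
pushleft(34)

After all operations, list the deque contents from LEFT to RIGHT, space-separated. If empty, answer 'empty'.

Answer: 34 6

Derivation:
pushright(50): [50]
pushright(50): [50, 50]
popleft(): [50]
popleft(): []
pushright(12): [12]
popleft(): []
pushleft(61): [61]
popleft(): []
pushright(56): [56]
popright(): []
pushleft(62): [62]
popleft(): []
pushright(6): [6]
pushleft(34): [34, 6]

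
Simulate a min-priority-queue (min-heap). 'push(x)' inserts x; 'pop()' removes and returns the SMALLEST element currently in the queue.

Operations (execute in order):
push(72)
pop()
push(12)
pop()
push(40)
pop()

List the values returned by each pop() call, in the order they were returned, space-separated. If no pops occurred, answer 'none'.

Answer: 72 12 40

Derivation:
push(72): heap contents = [72]
pop() → 72: heap contents = []
push(12): heap contents = [12]
pop() → 12: heap contents = []
push(40): heap contents = [40]
pop() → 40: heap contents = []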